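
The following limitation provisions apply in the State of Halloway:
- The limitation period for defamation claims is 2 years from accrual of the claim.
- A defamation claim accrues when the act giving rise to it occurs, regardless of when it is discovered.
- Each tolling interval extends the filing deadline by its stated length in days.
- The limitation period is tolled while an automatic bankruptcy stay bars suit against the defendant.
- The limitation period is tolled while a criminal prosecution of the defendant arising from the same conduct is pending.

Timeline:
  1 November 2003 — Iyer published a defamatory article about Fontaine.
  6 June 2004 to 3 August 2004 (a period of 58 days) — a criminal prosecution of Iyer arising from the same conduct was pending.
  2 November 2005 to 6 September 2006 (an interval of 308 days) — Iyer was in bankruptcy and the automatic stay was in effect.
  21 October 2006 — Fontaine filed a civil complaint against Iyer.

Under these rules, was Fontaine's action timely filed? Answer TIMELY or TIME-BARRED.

The limitation period began to run on 1 November 2003.
2 years from 1 November 2003 is 1 November 2005.
The pending criminal prosecution from 6 June 2004 to 3 August 2004 tolled the period for 58 days, extending the deadline to 29 December 2005.
The automatic bankruptcy stay from 2 November 2005 to 6 September 2006 tolled the period for 308 days, extending the deadline to 2 November 2006.
Fontaine filed on 21 October 2006, before the 2 November 2006 deadline, so the action is timely.

TIMELY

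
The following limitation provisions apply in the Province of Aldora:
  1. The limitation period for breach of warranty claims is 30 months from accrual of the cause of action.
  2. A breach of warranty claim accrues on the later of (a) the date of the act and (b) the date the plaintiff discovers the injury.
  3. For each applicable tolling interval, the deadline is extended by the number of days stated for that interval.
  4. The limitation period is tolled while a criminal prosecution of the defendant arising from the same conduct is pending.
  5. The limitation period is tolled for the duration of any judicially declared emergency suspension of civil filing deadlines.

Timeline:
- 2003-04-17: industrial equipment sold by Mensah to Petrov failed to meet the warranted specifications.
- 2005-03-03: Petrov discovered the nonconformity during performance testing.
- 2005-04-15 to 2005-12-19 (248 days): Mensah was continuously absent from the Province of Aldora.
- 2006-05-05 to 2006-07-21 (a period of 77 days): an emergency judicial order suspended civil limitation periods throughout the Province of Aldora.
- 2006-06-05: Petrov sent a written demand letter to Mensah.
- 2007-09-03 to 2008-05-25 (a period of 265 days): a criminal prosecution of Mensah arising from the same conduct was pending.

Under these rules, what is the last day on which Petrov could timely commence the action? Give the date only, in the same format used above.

The claim accrued on 2005-03-03 — the later of the 2003-04-17 act and the 2005-03-03 discovery.
Adding the 30 months base period to 2005-03-03 gives a deadline of 2007-09-03, before any tolling.
The period was tolled for 77 days by the emergency suspension of filing deadlines (2006-05-05 to 2006-07-21), pushing the deadline to 2007-11-19.
The pending criminal prosecution from 2007-09-03 to 2008-05-25 tolled the period for 265 days, extending the deadline to 2008-08-10.
Although the defendant's absence ran from 2005-04-15 to 2005-12-19, the stated rules do not make that a tolling event, so it is disregarded.
The other events in the timeline have no effect on the limitation period under the stated rules.

2008-08-10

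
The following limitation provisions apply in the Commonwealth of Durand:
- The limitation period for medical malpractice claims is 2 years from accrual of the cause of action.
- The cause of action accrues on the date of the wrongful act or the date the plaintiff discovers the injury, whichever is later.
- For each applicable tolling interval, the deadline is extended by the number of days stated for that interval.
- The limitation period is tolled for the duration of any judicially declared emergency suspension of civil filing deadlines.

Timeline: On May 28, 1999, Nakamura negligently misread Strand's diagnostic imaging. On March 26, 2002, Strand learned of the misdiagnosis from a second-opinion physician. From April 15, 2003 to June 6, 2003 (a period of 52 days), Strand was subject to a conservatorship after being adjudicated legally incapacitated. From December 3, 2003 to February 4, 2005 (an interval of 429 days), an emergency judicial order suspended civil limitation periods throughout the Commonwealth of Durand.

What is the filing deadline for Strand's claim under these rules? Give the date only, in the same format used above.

Because discovery on March 26, 2002 post-dates the May 28, 1999 act, accrual under the later-of rule falls on March 26, 2002.
Adding the 2 years base period to March 26, 2002 gives a deadline of March 26, 2004, before any tolling.
The emergency suspension of filing deadlines from December 3, 2003 to February 4, 2005 tolled the period for 429 days, extending the deadline to May 29, 2005.
Although the plaintiff's incapacity ran from April 15, 2003 to June 6, 2003, the stated rules do not make that a tolling event, so it is disregarded.

May 29, 2005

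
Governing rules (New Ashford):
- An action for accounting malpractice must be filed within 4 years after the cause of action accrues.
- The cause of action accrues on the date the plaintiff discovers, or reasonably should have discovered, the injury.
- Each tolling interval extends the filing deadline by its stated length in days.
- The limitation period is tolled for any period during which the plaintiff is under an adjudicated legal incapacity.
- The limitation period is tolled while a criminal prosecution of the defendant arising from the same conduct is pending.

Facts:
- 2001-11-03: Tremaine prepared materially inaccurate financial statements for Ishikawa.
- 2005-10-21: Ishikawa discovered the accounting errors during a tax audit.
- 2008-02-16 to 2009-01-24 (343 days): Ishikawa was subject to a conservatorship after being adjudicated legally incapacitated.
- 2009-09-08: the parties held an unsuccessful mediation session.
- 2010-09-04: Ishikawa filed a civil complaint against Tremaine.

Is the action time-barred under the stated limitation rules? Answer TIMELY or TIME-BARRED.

TIMELY

Under the discovery rule, the claim accrued on 2005-10-21, when Ishikawa discovered the injury — not on the 2001-11-03 date of the underlying act.
4 years from 2005-10-21 is 2009-10-21.
Because the plaintiff's legal incapacity ran from 2008-02-16 to 2009-01-24, the deadline is extended by 343 days to 2010-09-29.
None of the other events listed affects the running of the period under the stated rules.
Filing on 2010-09-04 beat the 2010-09-29 deadline — the action is timely.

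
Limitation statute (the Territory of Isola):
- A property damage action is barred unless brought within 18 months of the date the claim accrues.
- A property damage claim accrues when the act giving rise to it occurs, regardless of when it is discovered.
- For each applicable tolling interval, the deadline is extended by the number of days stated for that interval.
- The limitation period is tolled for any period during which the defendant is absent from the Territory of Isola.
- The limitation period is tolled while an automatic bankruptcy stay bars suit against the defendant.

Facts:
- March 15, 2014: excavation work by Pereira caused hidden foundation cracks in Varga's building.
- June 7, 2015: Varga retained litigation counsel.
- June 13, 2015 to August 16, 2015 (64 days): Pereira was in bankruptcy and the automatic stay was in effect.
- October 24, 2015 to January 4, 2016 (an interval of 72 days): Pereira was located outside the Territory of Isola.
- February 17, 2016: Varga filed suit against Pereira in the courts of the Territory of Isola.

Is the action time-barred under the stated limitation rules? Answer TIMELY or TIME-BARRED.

TIME-BARRED

The claim accrued on March 15, 2014, when the wrongful act occurred.
The untolled deadline — 18 months after March 15, 2014 — is September 15, 2015.
Because the automatic bankruptcy stay ran from June 13, 2015 to August 16, 2015, the deadline is extended by 64 days to November 18, 2015.
The defendant's absence from the jurisdiction from October 24, 2015 to January 4, 2016 tolled the period for 72 days, extending the deadline to January 29, 2016.
None of the other events listed affects the running of the period under the stated rules.
The February 17, 2016 filing falls after the January 29, 2016 deadline; the claim is time-barred.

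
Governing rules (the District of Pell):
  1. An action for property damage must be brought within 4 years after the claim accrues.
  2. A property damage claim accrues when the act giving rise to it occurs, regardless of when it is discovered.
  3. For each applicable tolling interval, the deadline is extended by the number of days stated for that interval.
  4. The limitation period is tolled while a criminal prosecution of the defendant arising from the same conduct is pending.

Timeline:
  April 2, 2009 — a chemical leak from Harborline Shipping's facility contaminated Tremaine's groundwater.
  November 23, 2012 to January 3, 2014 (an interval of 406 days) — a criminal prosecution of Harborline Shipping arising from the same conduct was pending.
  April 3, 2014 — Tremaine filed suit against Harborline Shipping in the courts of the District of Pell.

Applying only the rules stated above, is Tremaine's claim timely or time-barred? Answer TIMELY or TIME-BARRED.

TIMELY

The limitation period began to run on April 2, 2009.
Adding the 4 years base period to April 2, 2009 gives a deadline of April 2, 2013, before any tolling.
The pending criminal prosecution from November 23, 2012 to January 3, 2014 tolled the period for 406 days, extending the deadline to May 13, 2014.
Tremaine filed on April 3, 2014, before the May 13, 2014 deadline, so the action is timely.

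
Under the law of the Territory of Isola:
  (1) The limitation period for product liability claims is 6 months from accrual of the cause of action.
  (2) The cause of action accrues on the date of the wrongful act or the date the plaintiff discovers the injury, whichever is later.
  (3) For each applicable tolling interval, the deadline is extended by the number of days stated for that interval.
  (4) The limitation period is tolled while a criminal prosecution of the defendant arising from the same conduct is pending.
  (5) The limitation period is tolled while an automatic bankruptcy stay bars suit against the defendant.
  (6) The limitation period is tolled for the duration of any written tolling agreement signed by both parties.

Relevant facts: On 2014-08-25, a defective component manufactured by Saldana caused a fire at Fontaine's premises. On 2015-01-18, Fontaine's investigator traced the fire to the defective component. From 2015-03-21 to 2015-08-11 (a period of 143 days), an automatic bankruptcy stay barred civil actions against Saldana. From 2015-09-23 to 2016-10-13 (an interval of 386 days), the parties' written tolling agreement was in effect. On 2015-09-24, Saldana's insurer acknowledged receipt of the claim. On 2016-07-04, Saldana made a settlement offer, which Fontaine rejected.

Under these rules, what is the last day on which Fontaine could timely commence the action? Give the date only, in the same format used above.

Because discovery on 2015-01-18 post-dates the 2014-08-25 act, accrual under the later-of rule falls on 2015-01-18.
Adding the 6 months base period to 2015-01-18 gives a deadline of 2015-07-18, before any tolling.
The period was tolled for 143 days by the automatic bankruptcy stay (2015-03-21 to 2015-08-11), pushing the deadline to 2015-12-08.
Because the written tolling agreement ran from 2015-09-23 to 2016-10-13, the deadline is extended by 386 days to 2016-12-28.
Nothing else in the chronology tolls or restarts the period.

2016-12-28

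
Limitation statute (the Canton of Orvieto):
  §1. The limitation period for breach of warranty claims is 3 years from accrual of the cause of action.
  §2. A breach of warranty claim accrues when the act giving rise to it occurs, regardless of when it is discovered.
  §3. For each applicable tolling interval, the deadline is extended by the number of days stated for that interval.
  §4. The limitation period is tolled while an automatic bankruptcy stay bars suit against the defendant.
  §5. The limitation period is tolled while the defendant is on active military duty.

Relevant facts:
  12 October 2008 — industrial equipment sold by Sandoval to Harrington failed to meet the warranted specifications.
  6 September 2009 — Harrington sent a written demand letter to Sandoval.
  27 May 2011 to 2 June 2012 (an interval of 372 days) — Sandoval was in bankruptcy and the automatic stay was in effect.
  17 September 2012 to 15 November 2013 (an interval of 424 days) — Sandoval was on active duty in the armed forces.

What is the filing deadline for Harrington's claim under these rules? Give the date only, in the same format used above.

16 December 2013

The limitation period began to run on 12 October 2008.
3 years from 12 October 2008 is 12 October 2011.
Because the automatic bankruptcy stay ran from 27 May 2011 to 2 June 2012, the deadline is extended by 372 days to 18 October 2012.
Because the defendant's active military service ran from 17 September 2012 to 15 November 2013, the deadline is extended by 424 days to 16 December 2013.
None of the other events listed affects the running of the period under the stated rules.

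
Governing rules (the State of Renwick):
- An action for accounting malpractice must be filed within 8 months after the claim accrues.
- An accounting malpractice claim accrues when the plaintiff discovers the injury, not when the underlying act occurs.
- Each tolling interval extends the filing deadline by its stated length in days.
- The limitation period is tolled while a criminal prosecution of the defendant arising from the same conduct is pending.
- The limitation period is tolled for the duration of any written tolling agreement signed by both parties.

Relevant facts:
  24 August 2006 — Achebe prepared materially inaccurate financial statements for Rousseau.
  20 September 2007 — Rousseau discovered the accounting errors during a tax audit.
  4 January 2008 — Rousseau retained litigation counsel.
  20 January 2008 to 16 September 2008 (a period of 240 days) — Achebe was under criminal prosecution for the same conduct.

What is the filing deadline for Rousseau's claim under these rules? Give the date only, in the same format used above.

Under the discovery rule, the claim accrued on 20 September 2007, when Rousseau discovered the injury — not on the 24 August 2006 date of the underlying act.
Adding the 8 months base period to 20 September 2007 gives a deadline of 20 May 2008, before any tolling.
The pending criminal prosecution from 20 January 2008 to 16 September 2008 tolled the period for 240 days, extending the deadline to 15 January 2009.
Nothing else in the chronology tolls or restarts the period.

15 January 2009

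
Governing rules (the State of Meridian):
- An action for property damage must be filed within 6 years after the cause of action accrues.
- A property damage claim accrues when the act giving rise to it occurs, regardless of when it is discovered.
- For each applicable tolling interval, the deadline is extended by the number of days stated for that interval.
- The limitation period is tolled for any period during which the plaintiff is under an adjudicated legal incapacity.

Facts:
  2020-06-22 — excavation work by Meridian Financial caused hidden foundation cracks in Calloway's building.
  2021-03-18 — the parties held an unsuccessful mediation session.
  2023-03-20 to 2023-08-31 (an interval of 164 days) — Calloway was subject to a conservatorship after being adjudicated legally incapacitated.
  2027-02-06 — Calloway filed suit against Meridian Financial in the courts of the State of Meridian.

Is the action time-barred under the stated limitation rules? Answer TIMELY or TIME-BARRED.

The cause of action accrued on 2020-06-22, the date of the act.
6 years from 2020-06-22 is 2026-06-22.
The plaintiff's legal incapacity from 2023-03-20 to 2023-08-31 tolled the period for 164 days, extending the deadline to 2026-12-03.
The other events in the timeline have no effect on the limitation period under the stated rules.
The 2027-02-06 filing falls after the 2026-12-03 deadline; the claim is time-barred.

TIME-BARRED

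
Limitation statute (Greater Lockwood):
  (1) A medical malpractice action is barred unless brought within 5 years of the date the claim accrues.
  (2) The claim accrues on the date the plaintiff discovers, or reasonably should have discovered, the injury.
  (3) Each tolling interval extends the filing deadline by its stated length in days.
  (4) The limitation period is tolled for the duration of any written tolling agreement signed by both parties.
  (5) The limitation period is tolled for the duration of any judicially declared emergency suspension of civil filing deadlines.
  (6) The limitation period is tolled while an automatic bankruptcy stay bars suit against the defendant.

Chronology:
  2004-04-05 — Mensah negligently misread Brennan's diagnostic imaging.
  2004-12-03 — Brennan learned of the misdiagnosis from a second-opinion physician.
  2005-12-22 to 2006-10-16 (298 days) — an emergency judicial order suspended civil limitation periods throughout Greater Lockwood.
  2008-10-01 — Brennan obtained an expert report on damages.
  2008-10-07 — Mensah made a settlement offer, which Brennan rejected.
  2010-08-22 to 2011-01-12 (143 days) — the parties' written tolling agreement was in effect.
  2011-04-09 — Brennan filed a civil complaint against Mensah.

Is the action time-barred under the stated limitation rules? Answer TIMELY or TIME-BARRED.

TIME-BARRED

Under the discovery rule, the claim accrued on 2004-12-03, when Brennan discovered the injury — not on the 2004-04-05 date of the underlying act.
Adding the 5 years base period to 2004-12-03 gives a deadline of 2009-12-03, before any tolling.
The period was tolled for 298 days by the emergency suspension of filing deadlines (2005-12-22 to 2006-10-16), pushing the deadline to 2010-09-27.
Because the written tolling agreement ran from 2010-08-22 to 2011-01-12, the deadline is extended by 143 days to 2011-02-17.
Nothing else in the chronology tolls or restarts the period.
The 2011-04-09 filing falls after the 2011-02-17 deadline; the claim is time-barred.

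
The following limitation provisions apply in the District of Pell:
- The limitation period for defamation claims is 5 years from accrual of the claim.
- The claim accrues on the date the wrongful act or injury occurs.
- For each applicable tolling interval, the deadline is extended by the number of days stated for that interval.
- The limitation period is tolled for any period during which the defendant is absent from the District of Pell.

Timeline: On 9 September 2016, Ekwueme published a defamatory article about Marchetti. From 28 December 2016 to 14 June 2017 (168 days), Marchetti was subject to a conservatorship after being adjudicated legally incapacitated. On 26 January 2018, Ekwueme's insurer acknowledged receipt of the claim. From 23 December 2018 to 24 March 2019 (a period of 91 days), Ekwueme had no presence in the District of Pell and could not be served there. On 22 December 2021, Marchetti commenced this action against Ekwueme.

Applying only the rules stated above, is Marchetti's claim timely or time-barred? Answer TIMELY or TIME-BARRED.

The claim accrued on 9 September 2016, when the wrongful act occurred.
The untolled deadline — 5 years after 9 September 2016 — is 9 September 2021.
The defendant's absence from the jurisdiction from 23 December 2018 to 24 March 2019 tolled the period for 91 days, extending the deadline to 9 December 2021.
Although the plaintiff's incapacity ran from 28 December 2016 to 14 June 2017, the stated rules do not make that a tolling event, so it is disregarded.
The other events in the timeline have no effect on the limitation period under the stated rules.
The 22 December 2021 filing falls after the 9 December 2021 deadline; the claim is time-barred.

TIME-BARRED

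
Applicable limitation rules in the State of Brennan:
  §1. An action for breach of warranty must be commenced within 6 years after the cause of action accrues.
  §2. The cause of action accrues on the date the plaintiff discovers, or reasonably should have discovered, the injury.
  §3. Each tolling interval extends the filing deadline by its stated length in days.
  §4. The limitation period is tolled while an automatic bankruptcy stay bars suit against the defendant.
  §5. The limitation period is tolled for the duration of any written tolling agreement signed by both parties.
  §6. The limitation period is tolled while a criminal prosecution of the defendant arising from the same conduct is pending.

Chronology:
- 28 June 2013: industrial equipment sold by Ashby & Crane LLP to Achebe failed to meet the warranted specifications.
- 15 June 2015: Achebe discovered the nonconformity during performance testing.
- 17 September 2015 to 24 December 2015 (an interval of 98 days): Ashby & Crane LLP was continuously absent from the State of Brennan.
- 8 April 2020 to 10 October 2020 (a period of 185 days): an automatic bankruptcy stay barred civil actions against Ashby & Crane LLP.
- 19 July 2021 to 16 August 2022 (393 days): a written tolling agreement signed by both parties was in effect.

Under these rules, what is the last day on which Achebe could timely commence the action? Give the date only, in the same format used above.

Under the discovery rule, the claim accrued on 15 June 2015, when Achebe discovered the injury — not on the 28 June 2013 date of the underlying act.
The untolled deadline — 6 years after 15 June 2015 — is 15 June 2021.
The automatic bankruptcy stay from 8 April 2020 to 10 October 2020 tolled the period for 185 days, extending the deadline to 17 December 2021.
Because the written tolling agreement ran from 19 July 2021 to 16 August 2022, the deadline is extended by 393 days to 14 January 2023.
No stated provision tolls the period for the defendant's absence, so the interval from 17 September 2015 to 24 December 2015 has no effect on the deadline.

14 January 2023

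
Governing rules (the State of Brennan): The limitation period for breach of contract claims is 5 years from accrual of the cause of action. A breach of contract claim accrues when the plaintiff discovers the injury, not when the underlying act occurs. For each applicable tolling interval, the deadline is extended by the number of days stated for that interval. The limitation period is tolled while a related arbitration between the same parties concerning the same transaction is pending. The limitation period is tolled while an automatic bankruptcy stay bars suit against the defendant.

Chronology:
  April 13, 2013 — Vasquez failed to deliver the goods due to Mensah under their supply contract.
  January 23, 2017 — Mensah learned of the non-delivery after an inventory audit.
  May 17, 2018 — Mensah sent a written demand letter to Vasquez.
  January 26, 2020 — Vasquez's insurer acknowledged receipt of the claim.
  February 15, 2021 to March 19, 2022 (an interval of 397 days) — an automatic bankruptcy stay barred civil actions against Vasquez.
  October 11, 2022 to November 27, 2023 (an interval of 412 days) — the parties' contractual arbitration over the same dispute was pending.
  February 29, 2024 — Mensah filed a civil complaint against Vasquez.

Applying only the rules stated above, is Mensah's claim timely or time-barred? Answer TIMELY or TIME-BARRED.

TIMELY

The claim did not accrue until Mensah discovered the injury on January 23, 2017; the April 13, 2013 act date does not start the clock under the stated rule.
5 years from January 23, 2017 is January 23, 2022.
Because the automatic bankruptcy stay ran from February 15, 2021 to March 19, 2022, the deadline is extended by 397 days to February 24, 2023.
Because the pending related arbitration ran from October 11, 2022 to November 27, 2023, the deadline is extended by 412 days to April 11, 2024.
None of the other events listed affects the running of the period under the stated rules.
Filing on February 29, 2024 beat the April 11, 2024 deadline — the action is timely.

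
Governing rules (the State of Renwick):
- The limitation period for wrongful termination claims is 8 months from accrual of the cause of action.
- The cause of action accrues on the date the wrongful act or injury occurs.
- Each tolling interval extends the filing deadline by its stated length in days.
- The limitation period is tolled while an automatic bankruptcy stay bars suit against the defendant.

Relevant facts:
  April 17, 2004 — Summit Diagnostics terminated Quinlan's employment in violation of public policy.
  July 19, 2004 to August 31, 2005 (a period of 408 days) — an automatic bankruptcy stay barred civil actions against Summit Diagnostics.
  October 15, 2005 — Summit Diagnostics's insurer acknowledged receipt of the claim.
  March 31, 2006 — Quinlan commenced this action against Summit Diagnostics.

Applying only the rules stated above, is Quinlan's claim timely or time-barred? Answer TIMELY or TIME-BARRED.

The limitation period began to run on April 17, 2004.
The untolled deadline — 8 months after April 17, 2004 — is December 17, 2004.
The period was tolled for 408 days by the automatic bankruptcy stay (July 19, 2004 to August 31, 2005), pushing the deadline to January 29, 2006.
Nothing else in the chronology tolls or restarts the period.
The March 31, 2006 filing falls after the January 29, 2006 deadline; the claim is time-barred.

TIME-BARRED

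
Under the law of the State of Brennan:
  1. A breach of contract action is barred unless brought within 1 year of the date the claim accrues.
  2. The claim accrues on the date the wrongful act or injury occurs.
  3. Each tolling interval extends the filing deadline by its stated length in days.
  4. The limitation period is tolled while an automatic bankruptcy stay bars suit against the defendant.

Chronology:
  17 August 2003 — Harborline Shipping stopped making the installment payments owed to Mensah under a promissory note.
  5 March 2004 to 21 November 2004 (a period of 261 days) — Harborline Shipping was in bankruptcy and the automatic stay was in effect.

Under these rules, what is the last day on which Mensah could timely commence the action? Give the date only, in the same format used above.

5 May 2005

The claim accrued on 17 August 2003, the date of the act.
Adding the 1 year base period to 17 August 2003 gives a deadline of 17 August 2004, before any tolling.
The period was tolled for 261 days by the automatic bankruptcy stay (5 March 2004 to 21 November 2004), pushing the deadline to 5 May 2005.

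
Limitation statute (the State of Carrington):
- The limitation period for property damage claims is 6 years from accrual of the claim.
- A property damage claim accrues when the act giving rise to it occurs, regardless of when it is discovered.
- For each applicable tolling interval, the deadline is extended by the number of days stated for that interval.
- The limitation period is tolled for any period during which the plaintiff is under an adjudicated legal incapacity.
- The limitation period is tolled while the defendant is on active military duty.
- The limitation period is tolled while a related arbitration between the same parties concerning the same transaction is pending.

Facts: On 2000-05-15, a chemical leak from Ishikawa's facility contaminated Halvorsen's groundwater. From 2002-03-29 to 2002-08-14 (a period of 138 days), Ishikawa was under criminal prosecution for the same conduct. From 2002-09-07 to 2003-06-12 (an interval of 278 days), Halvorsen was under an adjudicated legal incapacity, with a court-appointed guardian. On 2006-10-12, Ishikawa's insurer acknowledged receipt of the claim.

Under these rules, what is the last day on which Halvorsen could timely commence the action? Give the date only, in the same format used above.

2007-02-17

The claim accrued on 2000-05-15, the date of the act.
6 years from 2000-05-15 is 2006-05-15.
The period was tolled for 278 days by the plaintiff's legal incapacity (2002-09-07 to 2003-06-12), pushing the deadline to 2007-02-17.
No stated provision tolls the period for a criminal prosecution, so the interval from 2002-03-29 to 2002-08-14 has no effect on the deadline.
None of the other events listed affects the running of the period under the stated rules.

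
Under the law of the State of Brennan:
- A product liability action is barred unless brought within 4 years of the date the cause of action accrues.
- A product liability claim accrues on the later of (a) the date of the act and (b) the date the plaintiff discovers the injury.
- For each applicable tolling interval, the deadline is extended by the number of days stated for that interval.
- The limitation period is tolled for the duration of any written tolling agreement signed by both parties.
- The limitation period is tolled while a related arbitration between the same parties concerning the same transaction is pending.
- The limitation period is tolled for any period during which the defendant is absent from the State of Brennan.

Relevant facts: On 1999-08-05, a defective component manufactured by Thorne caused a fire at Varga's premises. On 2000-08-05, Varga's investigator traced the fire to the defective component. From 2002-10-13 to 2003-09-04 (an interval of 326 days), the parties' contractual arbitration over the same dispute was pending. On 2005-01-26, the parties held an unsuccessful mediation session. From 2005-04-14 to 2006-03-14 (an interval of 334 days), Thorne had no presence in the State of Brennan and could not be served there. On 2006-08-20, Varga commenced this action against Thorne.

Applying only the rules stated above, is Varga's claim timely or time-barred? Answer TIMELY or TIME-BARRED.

TIME-BARRED

Taking the later of the act (1999-08-05) and discovery (2000-08-05), the claim accrued on 2000-08-05.
The untolled deadline — 4 years after 2000-08-05 — is 2004-08-05.
Because the pending related arbitration ran from 2002-10-13 to 2003-09-04, the deadline is extended by 326 days to 2005-06-27.
Because the defendant's absence from the jurisdiction ran from 2005-04-14 to 2006-03-14, the deadline is extended by 334 days to 2006-05-27.
The other events in the timeline have no effect on the limitation period under the stated rules.
Filing on 2006-08-20 missed the 2006-05-27 deadline — the action is time-barred.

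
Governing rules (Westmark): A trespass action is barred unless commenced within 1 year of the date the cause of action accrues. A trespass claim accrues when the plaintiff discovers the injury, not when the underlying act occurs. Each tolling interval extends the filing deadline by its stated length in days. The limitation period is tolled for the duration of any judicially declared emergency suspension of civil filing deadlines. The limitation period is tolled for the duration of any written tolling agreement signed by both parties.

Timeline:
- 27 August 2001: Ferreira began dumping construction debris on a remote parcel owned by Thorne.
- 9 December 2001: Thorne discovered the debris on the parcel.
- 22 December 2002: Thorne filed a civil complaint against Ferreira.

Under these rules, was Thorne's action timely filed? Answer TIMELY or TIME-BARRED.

Accrual is tied to discovery, so the period began on 9 December 2001 rather than on 27 August 2001 when the act occurred.
The untolled deadline — 1 year after 9 December 2001 — is 9 December 2002.
Thorne filed on 22 December 2002, after the 9 December 2002 deadline, so the action is time-barred.

TIME-BARRED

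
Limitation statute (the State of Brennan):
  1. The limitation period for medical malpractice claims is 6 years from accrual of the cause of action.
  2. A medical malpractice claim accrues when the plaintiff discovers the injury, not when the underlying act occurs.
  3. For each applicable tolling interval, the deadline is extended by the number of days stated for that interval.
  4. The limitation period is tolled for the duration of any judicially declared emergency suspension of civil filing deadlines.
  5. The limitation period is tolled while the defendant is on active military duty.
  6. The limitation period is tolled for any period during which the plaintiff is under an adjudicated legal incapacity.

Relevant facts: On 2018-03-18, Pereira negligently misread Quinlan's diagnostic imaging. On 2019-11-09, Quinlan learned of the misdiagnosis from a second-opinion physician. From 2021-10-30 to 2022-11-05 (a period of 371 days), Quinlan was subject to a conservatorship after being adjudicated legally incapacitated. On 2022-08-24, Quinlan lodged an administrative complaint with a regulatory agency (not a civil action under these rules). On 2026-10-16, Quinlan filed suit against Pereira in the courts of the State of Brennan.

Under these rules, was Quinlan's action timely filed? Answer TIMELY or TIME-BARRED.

TIMELY

The claim did not accrue until Quinlan discovered the injury on 2019-11-09; the 2018-03-18 act date does not start the clock under the stated rule.
Adding the 6 years base period to 2019-11-09 gives a deadline of 2025-11-09, before any tolling.
The plaintiff's legal incapacity from 2021-10-30 to 2022-11-05 tolled the period for 371 days, extending the deadline to 2026-11-15.
The other events in the timeline have no effect on the limitation period under the stated rules.
The 2026-10-16 filing precedes the 2026-11-15 deadline; the claim is timely.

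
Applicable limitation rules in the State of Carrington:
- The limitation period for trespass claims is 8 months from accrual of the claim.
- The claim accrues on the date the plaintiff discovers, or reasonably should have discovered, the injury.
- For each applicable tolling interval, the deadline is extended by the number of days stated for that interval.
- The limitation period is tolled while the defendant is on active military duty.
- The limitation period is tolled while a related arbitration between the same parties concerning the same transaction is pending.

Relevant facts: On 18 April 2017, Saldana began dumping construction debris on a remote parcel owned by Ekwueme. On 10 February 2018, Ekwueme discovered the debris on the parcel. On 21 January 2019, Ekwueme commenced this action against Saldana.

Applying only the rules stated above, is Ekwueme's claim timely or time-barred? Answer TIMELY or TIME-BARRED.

Under the discovery rule, the claim accrued on 10 February 2018, when Ekwueme discovered the injury — not on the 18 April 2017 date of the underlying act.
8 months from 10 February 2018 is 10 October 2018.
Filing on 21 January 2019 missed the 10 October 2018 deadline — the action is time-barred.

TIME-BARRED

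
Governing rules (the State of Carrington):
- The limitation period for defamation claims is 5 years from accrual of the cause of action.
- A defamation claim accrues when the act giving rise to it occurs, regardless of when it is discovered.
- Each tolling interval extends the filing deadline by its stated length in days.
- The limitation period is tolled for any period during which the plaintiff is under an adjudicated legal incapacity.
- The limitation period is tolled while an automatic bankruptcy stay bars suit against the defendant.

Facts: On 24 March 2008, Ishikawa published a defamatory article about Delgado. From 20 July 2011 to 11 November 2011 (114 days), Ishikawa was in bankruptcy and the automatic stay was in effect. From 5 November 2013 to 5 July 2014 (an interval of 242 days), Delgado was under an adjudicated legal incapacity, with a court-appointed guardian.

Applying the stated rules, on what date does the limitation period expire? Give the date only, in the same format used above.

The limitation period began to run on 24 March 2008.
5 years from 24 March 2008 is 24 March 2013.
Because the automatic bankruptcy stay ran from 20 July 2011 to 11 November 2011, the deadline is extended by 114 days to 16 July 2013.
The plaintiff's legal incapacity from 5 November 2013 to 5 July 2014 began after the period had already run on 16 July 2013, so it has no tolling effect.

16 July 2013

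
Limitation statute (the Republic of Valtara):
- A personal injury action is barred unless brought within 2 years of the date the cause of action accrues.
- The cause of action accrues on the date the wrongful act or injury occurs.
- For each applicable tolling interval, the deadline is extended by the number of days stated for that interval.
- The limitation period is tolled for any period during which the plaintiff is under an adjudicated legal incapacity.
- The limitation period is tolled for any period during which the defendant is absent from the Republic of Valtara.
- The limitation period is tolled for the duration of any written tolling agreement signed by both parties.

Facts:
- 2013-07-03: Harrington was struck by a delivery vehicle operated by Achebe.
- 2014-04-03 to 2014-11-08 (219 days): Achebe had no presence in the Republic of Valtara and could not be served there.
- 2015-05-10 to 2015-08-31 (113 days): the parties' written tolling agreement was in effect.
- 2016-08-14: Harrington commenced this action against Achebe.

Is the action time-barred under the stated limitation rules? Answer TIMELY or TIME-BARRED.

The limitation period began to run on 2013-07-03.
2 years from 2013-07-03 is 2015-07-03.
The defendant's absence from the jurisdiction from 2014-04-03 to 2014-11-08 tolled the period for 219 days, extending the deadline to 2016-02-07.
The written tolling agreement from 2015-05-10 to 2015-08-31 tolled the period for 113 days, extending the deadline to 2016-05-30.
Harrington filed on 2016-08-14, after the 2016-05-30 deadline, so the action is time-barred.

TIME-BARRED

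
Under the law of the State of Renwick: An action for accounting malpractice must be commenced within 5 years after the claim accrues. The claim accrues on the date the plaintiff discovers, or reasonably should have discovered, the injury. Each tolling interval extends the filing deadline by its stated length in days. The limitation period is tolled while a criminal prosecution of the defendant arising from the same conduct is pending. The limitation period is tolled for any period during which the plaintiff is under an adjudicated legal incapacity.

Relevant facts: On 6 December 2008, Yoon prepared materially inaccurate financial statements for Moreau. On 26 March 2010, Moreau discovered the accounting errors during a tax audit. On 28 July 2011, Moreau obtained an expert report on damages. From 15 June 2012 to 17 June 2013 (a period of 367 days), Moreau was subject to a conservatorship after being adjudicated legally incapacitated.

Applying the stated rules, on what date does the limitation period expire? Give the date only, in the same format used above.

27 March 2016

Accrual is tied to discovery, so the period began on 26 March 2010 rather than on 6 December 2008 when the act occurred.
The untolled deadline — 5 years after 26 March 2010 — is 26 March 2015.
Because the plaintiff's legal incapacity ran from 15 June 2012 to 17 June 2013, the deadline is extended by 367 days to 27 March 2016.
Nothing else in the chronology tolls or restarts the period.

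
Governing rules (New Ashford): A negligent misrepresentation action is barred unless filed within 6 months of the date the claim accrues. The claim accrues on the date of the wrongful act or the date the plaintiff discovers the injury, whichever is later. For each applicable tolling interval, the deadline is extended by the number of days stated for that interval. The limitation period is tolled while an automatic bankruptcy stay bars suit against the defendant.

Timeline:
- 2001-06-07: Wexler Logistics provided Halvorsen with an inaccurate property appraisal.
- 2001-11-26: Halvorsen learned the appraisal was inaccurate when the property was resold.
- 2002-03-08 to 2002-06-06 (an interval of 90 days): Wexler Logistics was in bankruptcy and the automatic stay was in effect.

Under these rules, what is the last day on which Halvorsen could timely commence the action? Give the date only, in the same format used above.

The claim accrued on 2001-11-26 — the later of the 2001-06-07 act and the 2001-11-26 discovery.
6 months from 2001-11-26 is 2002-05-26.
The period was tolled for 90 days by the automatic bankruptcy stay (2002-03-08 to 2002-06-06), pushing the deadline to 2002-08-24.

2002-08-24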